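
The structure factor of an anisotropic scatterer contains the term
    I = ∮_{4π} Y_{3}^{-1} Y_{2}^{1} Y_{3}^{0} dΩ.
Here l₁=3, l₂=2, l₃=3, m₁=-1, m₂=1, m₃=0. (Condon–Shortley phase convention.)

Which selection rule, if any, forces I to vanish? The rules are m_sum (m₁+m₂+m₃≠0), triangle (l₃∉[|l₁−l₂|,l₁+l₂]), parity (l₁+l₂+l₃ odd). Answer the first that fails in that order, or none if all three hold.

none

m₁+m₂+m₃ = -1 + 1 + 0 = 0  ✓
triangle: |3−2|=1 ≤ l₃=3 ≤ 3+2=5  ✓
parity: l₁+l₂+l₃ = 8 is even  ✓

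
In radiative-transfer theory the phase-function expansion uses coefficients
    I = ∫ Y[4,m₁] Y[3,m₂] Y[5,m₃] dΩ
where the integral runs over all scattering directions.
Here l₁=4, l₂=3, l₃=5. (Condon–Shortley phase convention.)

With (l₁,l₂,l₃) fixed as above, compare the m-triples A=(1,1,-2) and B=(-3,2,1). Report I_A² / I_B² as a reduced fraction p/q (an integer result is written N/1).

512/605

Same 4,3,5: normalisation and zero-m 3j drop out of the ratio.
A: Δ: 2! 6! 4! / 13! → 1/180180; sum: t=0:+1/1728 t=1:−1/288 t=2:+1/960 = -1/540; 3j²(4 3 5; 1 1 -2) = Δ·Π!·Σ² = 128/6435  (sign +1)
B: Δ: 2! 6! 4! / 13! → 1/180180; sum: t=1:−1/17280 t=2:+1/1440 = 11/17280; 3j²(4 3 5; -3 2 1) = Δ·Π!·Σ² = 11/468  (sign +1)
I_A²/I_B² = (128/6435)/(11/468) = 512/605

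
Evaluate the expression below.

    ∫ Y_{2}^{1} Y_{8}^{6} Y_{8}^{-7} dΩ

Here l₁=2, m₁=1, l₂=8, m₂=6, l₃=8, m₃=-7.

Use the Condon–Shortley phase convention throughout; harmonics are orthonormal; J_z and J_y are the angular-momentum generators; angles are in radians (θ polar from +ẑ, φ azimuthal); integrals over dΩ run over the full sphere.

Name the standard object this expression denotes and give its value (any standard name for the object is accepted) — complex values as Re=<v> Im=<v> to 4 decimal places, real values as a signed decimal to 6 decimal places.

This is a Gaunt coefficient — the integral of a triple product of spherical harmonics over the sphere.
Rules hold: Σm=0, L=18 even, 6≤8≤10.
N = 5·17·17 = 1445
Δ = 2!·2!·14!/19! = 1/348840
Racah Σ t=0..2: t=0:+1/116121600 t=1:−1/25401600 t=2:+1/116121600 = -1/45158400
⇒ 3j(2 8 8; 0 0 0)² = 24/1615, sgn -1
Racah Σ t=0..1: t=0:+1/174356582400 t=1:−1/12454041600 = -1/13412044800
⇒ 3j(2 8 8; 1 6 -7)² = 169/7752, sgn +1
4πI² = N·(3j₀)²·(3jₘ)² = 169/361
I = -1·√(0.468144/4π) = -0.19301223

Gaunt coefficient, -0.193012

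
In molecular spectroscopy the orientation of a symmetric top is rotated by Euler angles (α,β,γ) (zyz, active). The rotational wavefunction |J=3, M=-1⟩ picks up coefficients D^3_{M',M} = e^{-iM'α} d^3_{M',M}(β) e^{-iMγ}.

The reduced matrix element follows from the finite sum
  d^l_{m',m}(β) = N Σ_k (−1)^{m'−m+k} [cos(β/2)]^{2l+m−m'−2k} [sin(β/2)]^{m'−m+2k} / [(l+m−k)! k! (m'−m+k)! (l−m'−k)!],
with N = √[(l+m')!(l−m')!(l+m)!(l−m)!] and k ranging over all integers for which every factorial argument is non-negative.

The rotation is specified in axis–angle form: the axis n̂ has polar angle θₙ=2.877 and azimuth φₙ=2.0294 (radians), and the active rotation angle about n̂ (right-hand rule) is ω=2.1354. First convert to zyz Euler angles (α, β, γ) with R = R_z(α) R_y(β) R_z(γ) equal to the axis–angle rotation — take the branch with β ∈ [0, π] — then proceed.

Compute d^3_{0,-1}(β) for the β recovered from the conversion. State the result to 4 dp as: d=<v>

Axis–angle → zyz. n̂ = (sinθₙcosφₙ, sinθₙsinφₙ, cosθₙ) = (-0.115772, +0.234494, -0.965199), ω = 2.1354.
R = I cosω + sinω [n̂]ₓ + (1−cosω) n̂n̂ᵀ gives
  R = [-0.514506, +0.773727, +0.369636; -0.857075, -0.450671, -0.249636; -0.026566, -0.445245, +0.895015]
β = atan2(√(R₁₃²+R₂₃²), R₃₃) = 0.462332; α = atan2(R₂₃, R₁₃) mod 2π = 5.689191; γ = atan2(R₃₂, −R₃₁) mod 2π = 4.771984
d^3_{0,-1}(β=0.4623) via the finite sum:
With c≡cos(β/2)=0.973400 and s≡sin(β/2)=0.229113, N=[6·6·2·24]^{1/2}=41.569219
Admissible k: 0..2 (factorial args all ≥0)
  k=0: (−1)^1·41.5692/(12)·0.9734^5·0.2291^1 = -0.693579
  k=1: (−1)^2·41.5692/(4)·0.9734^3·0.2291^3 = +0.115274
  k=2: (−1)^3·41.5692/(12)·0.9734^1·0.2291^5 = -0.002129
d^3_{0,-1}(0.4623) = -0.693579 +0.115274 -0.002129 = -0.580434

d=-0.5804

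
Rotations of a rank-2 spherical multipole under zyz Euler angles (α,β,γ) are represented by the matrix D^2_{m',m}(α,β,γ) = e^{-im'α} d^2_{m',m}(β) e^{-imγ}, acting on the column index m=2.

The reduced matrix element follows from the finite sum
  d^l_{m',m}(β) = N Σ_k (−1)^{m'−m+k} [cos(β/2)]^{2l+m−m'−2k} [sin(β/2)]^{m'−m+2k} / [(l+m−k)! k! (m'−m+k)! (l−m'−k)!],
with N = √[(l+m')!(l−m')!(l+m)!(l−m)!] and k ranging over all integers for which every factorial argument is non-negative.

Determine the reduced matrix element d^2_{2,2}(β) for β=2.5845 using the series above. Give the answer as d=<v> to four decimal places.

d=0.0057

d^2_{2,2}(β=2.5845) via the finite sum:
With c≡cos(β/2)=0.274958 and s≡sin(β/2)=0.961456, N=[24·1·24·1]^{1/2}=24.000000
Admissible k: 0..0 (factorial args all ≥0)
  k=0: (−1)^0·24.0000/(24)·0.2750^4·0.9615^0 = +0.005716
d^2_{2,2}(2.5845) = +0.005716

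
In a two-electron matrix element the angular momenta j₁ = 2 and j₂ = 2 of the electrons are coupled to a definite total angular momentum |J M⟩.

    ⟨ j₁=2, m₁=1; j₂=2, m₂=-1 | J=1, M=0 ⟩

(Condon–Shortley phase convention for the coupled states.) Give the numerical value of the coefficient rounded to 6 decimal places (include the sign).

-0.316228

j₁+j₂−J=3  J+j₁−j₂=1  J−j₁+j₂=1  j₁+j₂+J+1=6
(j₁±m₁, j₂±m₂, J±M) = (3,1,1,3,1,1)
P² = 9/10
sum k=0..1:
  [0] +1/6 = 1/6
  [1] −1/2 = -1/2
S = -1/3
C² = P²·S² = 1/10 ; C = -0.316228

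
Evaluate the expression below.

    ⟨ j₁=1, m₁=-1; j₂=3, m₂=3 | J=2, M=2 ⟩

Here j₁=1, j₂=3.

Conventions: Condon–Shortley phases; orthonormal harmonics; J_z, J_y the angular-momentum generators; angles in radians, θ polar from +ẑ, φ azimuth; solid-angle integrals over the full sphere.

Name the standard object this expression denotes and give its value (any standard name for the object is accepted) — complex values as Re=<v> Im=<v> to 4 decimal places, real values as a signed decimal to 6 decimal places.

This is a Clebsch–Gordan (vector-coupling) coefficient.
√[5·2!0!4!/7! · 0!2!6!0!4!0!] = √(11520/7)
  +(−1)^2/∏(2,0,0,4,0,0)! = 1/48  (running 1/48)
⟨..|..⟩ = √(11520/7)·(1/48) = +0.845154

Clebsch–Gordan coefficient, +√(5/7) ≈ +0.845154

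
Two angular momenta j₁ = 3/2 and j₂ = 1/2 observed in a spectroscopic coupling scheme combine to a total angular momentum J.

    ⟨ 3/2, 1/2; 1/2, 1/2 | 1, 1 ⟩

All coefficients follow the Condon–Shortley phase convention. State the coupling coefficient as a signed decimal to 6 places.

√[3·1!2!0!/4! · 2!1!1!0!2!0!] = √(1)
  +(−1)^1/∏(1,0,0,0,2,0)! = -1/2  (running -1/2)
⟨..|..⟩ = √(1)·(-1/2) = -0.500000

-0.500000  (= −√(1/4))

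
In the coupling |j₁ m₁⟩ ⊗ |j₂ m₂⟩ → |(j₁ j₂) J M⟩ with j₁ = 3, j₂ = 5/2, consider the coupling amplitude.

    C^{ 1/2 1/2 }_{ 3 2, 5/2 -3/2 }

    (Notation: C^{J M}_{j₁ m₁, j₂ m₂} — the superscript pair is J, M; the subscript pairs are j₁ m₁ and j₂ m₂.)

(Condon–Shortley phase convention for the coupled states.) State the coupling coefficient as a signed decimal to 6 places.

j₁+j₂−J=5  J+j₁−j₂=1  J−j₁+j₂=0  j₁+j₂+J+1=7
(j₁±m₁, j₂±m₂, J±M) = (5,1,1,4,1,0)
P² = 960/7
sum k=1..1:
  [1] −1/24 = -1/24
S = -1/24
C² = P²·S² = 5/21 ; C = -0.487950

−√(5/21) ≈ -0.487950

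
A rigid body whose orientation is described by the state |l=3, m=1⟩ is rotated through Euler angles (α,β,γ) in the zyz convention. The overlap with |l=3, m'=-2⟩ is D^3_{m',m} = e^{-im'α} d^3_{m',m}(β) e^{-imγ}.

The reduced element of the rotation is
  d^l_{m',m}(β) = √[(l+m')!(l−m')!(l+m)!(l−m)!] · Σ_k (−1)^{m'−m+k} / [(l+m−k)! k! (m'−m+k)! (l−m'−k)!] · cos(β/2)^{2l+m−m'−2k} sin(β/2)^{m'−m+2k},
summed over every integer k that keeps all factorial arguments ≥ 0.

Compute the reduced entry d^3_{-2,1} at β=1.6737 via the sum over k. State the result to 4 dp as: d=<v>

d=0.3000

d^3_{-2,1}(β=1.6737) via the finite sum:
With c≡cos(β/2)=0.669805 and s≡sin(β/2)=0.742537, N=[1·120·24·2]^{1/2}=75.894664
Admissible k: 3..4 (factorial args all ≥0)
  k=3: (−1)^0·75.8947/(12)·0.6698^3·0.7425^3 = +0.778090
  k=4: (−1)^1·75.8947/(24)·0.6698^1·0.7425^5 = -0.478122
d^3_{-2,1}(1.6737) = +0.778090 -0.478122 = +0.299968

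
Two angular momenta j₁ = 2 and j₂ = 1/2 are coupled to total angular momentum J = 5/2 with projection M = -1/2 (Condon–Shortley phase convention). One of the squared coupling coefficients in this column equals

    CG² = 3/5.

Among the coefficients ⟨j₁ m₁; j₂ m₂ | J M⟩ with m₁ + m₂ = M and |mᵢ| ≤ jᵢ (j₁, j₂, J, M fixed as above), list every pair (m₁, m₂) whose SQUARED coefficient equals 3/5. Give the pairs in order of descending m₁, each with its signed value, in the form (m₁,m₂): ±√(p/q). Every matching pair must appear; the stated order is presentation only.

(0,-1/2): +√(3/5)

Admissible pairs with m₁+m₂ = M = -1/2: (-1,1/2), (0,-1/2)
  (m₁,m₂)=(0,-1/2): CG² = 3/5, CG = +√(3/5)   ← matches the target
  (m₁,m₂)=(-1,1/2): CG² = 2/5, CG = +√(2/5)
Pairs with CG² = 3/5: (0,-1/2): +√(3/5)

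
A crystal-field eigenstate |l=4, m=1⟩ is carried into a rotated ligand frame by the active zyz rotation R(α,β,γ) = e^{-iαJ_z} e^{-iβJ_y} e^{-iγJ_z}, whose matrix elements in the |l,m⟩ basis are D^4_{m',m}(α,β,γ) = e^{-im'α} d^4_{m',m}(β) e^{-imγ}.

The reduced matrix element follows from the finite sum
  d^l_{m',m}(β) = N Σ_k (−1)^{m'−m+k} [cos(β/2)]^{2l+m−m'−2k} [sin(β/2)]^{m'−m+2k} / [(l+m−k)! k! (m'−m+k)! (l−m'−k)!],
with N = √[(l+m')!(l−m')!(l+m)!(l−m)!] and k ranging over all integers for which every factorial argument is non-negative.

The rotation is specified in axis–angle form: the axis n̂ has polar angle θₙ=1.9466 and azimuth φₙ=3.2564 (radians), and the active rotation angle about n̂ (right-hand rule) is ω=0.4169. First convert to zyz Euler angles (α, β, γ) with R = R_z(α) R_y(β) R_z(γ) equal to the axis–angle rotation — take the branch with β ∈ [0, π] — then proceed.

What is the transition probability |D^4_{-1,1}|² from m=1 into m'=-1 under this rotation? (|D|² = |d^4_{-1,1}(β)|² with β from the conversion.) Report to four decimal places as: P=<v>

P=0.0861

Axis–angle → zyz. n̂ = (sinθₙcosφₙ, sinθₙsinφₙ, cosθₙ) = (-0.924089, -0.106561, -0.367020), ω = 0.4169.
R = I cosω + sinω [n̂]ₓ + (1−cosω) n̂n̂ᵀ gives
  R = [+0.987490, +0.157051, -0.014100; -0.140183, +0.915321, +0.377539; +0.072199, -0.370840, +0.925886]
β = atan2(√(R₁₃²+R₂₃²), R₃₃) = 0.387422; α = atan2(R₂₃, R₁₃) mod 2π = 1.608126; γ = atan2(R₃₂, −R₃₁) mod 2π = 4.520104
D^4_{-1,1}(1.6081,0.3874,4.5201) = e^{-i·-1·1.6081}·d^4_{-1,1}(0.3874)·e^{-i·1·4.5201}. Compute d first:
c=cos(0.387422/2)=0.981297, s=sin(0.387422/2)=0.192502; N=√[6·120·120·6]=720.000000
Admissible k: 2..5 (factorial args all ≥0)
  k=2: (−1)^0·720.0000/(72)·0.9813^6·0.1925^2 = +0.330880
  k=3: (−1)^1·720.0000/(24)·0.9813^4·0.1925^4 = -0.038200
  k=4: (−1)^2·720.0000/(48)·0.9813^2·0.1925^6 = +0.000735
  k=5: (−1)^3·720.0000/(720)·0.9813^0·0.1925^8 = -0.000002
d^4_{-1,1}(0.3874) = +0.330880 -0.038200 +0.000735 -0.000002 = +0.293414
|D^4_{-1,1}|² = |d^4_{-1,1}(β)|² = (+0.293414)² = 0.086092 (the z-rotation phases have unit modulus)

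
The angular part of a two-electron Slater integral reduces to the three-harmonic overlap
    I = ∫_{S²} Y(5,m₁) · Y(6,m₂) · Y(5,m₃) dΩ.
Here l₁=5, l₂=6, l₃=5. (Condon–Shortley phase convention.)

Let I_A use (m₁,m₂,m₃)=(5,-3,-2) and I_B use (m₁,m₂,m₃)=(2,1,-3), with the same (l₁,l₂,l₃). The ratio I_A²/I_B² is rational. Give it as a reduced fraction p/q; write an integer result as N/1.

225/2

l's match ⇒ only the (l;m) 3-j factors differ between A and B.
A: triangle coeff Δ(5,6,5) = 1/28588560; Σ_t [0,0]: t=0:+1/622080 = 1/622080; (3j)²=105/4862 [(5 6 5; 5 -3 -2)], sign=-1
B: triangle coeff Δ(5,6,5) = 1/28588560; Σ_t [1,3]: t=1:−1/345600 t=2:+1/34560 t=3:−1/41472 = 1/518400; (3j)²=7/36465 [(5 6 5; 2 1 -3)], sign=+1
I_A²/I_B² = (105/4862)/(7/36465) = 225/2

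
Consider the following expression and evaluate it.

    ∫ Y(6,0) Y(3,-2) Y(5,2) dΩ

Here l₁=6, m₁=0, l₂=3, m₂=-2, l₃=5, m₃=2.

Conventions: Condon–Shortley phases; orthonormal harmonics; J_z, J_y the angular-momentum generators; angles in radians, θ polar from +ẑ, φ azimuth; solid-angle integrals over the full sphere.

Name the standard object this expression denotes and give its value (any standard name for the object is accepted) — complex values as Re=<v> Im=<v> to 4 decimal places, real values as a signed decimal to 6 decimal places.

Gaunt coefficient, -0.165130

This is a Gaunt coefficient — the integral of a triple product of spherical harmonics over the sphere.
Rules hold: Σm=0, L=14 even, 3≤5≤9.
N = 13·7·11 = 1001
Δ = 4!·8!·2!/15! = 1/675675
Racah Σ t=1..3: t=1:−1/8640 t=2:+1/2304 t=3:−1/8640 = 7/34560
⇒ 3j(6 3 5; 0 0 0)² = 7/429, sgn -1
Racah Σ t=0..1: t=0:+1/34560 t=1:−1/8640 = -1/11520
⇒ 3j(6 3 5; 0 -2 2)² = 3/143, sgn +1
4πI² = N·(3j₀)²·(3jₘ)² = 49/143
I = -1·√(0.342657/4π) = -0.16512966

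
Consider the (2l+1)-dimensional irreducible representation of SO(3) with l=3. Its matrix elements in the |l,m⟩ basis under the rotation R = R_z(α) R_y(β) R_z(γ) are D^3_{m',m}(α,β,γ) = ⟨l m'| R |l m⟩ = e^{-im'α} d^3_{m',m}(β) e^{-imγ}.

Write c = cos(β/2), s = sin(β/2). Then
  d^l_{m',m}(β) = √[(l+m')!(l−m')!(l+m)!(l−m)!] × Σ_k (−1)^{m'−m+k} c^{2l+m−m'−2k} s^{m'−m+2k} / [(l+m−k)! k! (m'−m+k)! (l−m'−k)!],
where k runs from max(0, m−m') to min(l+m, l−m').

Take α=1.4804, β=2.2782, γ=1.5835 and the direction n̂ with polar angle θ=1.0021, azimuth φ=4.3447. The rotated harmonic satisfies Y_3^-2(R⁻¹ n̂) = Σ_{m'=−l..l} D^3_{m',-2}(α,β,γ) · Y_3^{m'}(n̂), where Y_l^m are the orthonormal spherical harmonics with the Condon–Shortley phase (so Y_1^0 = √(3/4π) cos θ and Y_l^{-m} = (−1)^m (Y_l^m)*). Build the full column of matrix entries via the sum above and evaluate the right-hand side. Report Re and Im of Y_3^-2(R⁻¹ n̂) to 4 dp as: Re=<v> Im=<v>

Re=-0.0376 Im=-0.0544

Need the full column D^3_{m',-2} for m'=−3..3 at α=1.4804, β=2.2782, γ=1.5835.
cos(β/2)=0.418412, sin(β/2)=0.908257
d^3_{-3,-2}: single k=1 term ⇒ +0.028530;  D = +0.006942+0.027673i
d^3_{-2,-2}: k∈[0..1] ⇒ +0.005366 -0.126417 = -0.121051;  D = -0.119593+0.018734i
d^3_{-1,-2}: k∈[0..1] ⇒ -0.036832 +0.347112 = +0.310279;  D = -0.020151-0.309624i
d^3_{0,-2}: k∈[0..1] ⇒ +0.138483 -0.652536 = -0.514054;  D = +0.513888+0.013059i
d^3_{1,-2}: k∈[0..1] ⇒ -0.347112 +0.817803 = +0.470691;  D = -0.054386+0.467539i
d^3_{2,-2}: k∈[0..1] ⇒ +0.595681 -0.561375 = +0.034306;  D = +0.033579+0.007024i
d^3_{3,-2}: single k=0 term ⇒ -0.633467;  D = -0.185142+0.605808i
Y_3^{m'}(θ=1.0021,φ=4.3447) and Σ D·Y over m':
  (+0.0069+0.0277i)·(+0.2228-0.1125i)  (-0.1196+0.0187i)·(-0.2898-0.2621i)  (-0.0202-0.3096i)·(-0.0441+0.1144i)  (+0.5139+0.0131i)·(-0.3115+0.0000i)  (-0.0544+0.4675i)·(+0.0441+0.1144i)  (+0.0336+0.0070i)·(-0.2898+0.2621i)  (-0.1851+0.6058i)·(-0.2228-0.1125i)
Y_3^-2(R⁻¹ n̂) = -0.037560-0.054412i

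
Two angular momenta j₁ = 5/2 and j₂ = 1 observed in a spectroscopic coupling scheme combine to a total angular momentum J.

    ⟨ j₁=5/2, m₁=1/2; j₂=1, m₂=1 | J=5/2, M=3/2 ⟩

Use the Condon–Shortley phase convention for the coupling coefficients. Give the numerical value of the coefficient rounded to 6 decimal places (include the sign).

−√(16/35) ≈ -0.676123

√[6·1!4!1!/7! · 3!2!2!0!4!1!] = √(576/35)
  +(−1)^1/∏(1,0,1,1,3,0)! = -1/6  (running -1/6)
⟨..|..⟩ = √(576/35)·(-1/6) = -0.676123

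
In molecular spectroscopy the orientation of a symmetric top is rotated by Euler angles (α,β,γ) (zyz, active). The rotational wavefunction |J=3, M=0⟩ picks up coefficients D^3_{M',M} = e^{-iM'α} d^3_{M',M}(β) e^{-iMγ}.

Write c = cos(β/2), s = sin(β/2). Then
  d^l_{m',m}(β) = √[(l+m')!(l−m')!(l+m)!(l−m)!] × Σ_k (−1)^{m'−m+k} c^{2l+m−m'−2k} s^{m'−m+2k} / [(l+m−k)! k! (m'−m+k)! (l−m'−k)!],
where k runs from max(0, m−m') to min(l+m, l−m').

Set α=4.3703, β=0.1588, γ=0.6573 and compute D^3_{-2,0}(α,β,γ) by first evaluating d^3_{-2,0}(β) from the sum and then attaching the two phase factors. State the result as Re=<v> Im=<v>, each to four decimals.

Re=-0.0262 Im=0.0214

First d^3_{-2,0}(β=0.1588), then the phase factors e^{-i(-2)α} and e^{-i(0)γ}:
With c≡cos(β/2)=0.996849 and s≡sin(β/2)=0.079317, N=[1·120·6·6]^{1/2}=65.726707
The bounds max(0,m−m')=2 and min(l+m,l−m')=3 give 2 terms
  k=2: (−1)^0·65.7267/(12)·0.9968^4·0.0793^2 = +0.034026
  k=3: (−1)^1·65.7267/(12)·0.9968^2·0.0793^4 = -0.000215
d^3_{-2,0}(0.1588) = +0.034026 -0.000215 = +0.033810
Attach z-rotation phases: D = e^{-i(-2)(4.3703)}·(+0.033810)·e^{-i(0)(0.6573)} = -0.026201+0.021369i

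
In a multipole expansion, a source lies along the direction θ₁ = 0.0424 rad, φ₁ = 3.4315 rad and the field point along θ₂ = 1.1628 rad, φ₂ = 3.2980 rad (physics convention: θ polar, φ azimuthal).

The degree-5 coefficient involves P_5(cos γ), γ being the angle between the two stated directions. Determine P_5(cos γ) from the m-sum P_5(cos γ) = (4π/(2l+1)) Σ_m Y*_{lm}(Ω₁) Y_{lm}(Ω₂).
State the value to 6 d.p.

0.218086

Term-by-term m-sum for l=5 (normalisation 4π/11 = 1.142397):
  m=-5: Y*=-0.000000-0.000000i  Y=-0.214585+0.213148i  product +0.000000+0.000000i
  m=-4: Y*=+0.000002+0.000004i  Y=+0.335120-0.242105i  product +0.000002+0.000001i
  m=-3: Y*=-0.000136-0.000161i  Y=-0.099476+0.050433i  product +0.000022+0.000009i
  m=-2: Y*=+0.005076+0.003325i  Y=-0.284483+0.092011i  product -0.001750-0.000479i
  m=-1: Y*=-0.103421-0.030852i  Y=+0.198500-0.031302i  product -0.021495-0.002887i
  m=+0: Y*=+0.923029-0.000000i  Y=+0.257137+0.000000i  product +0.237345+0.000000i
  m=+1: Y*=+0.103421-0.030852i  Y=-0.198500-0.031302i  product -0.021495+0.002887i
  m=+2: Y*=+0.005076-0.003325i  Y=-0.284483-0.092011i  product -0.001750+0.000479i
  m=+3: Y*=+0.000136-0.000161i  Y=+0.099476+0.050433i  product +0.000022-0.000009i
  m=+4: Y*=+0.000002-0.000004i  Y=+0.335120+0.242105i  product +0.000002-0.000001i
  m=+5: Y*=+0.000000-0.000000i  Y=+0.214585+0.213148i  product +0.000000-0.000000i
Total Σ_m = +0.190902+0.000000i. Multiply by 1.142397: +0.218086+0.000000i. P_5(cos γ) = 0.218086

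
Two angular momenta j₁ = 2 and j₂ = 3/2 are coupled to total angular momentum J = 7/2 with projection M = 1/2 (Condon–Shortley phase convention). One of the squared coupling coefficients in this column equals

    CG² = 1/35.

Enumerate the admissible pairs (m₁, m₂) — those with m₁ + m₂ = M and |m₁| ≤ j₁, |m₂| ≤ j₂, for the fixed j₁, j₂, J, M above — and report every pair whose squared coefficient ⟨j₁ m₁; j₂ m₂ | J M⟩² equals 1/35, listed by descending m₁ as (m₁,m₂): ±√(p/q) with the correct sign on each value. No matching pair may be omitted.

Admissible pairs with m₁+m₂ = M = 1/2: (-1,3/2), (0,1/2), (1,-1/2), (2,-3/2)
  (m₁,m₂)=(2,-3/2): CG² = 1/35, CG = +√(1/35)   ← matches the target
  (m₁,m₂)=(1,-1/2): CG² = 12/35, CG = +√(12/35)
  (m₁,m₂)=(0,1/2): CG² = 18/35, CG = +√(18/35)
  (m₁,m₂)=(-1,3/2): CG² = 4/35, CG = +√(4/35)
Pairs with CG² = 1/35: (2,-3/2): +√(1/35)

(2,-3/2): +√(1/35)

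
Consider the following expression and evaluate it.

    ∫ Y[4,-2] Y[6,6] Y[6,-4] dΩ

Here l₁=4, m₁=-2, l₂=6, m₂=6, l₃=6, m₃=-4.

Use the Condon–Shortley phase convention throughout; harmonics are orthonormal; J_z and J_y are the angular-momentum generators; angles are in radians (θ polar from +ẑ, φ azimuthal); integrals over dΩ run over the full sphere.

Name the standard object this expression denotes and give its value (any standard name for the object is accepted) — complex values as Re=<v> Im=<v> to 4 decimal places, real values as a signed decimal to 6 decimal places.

This is a Gaunt coefficient — the integral of a triple product of spherical harmonics over the sphere.
m-sum 0 ✓  L=16 even ✓  2≤6≤10 ✓
Π(2lᵢ+1) = 9×13×13 = 1521
triangle coeff Δ(4,6,6) = 1/15315300
Σ_t [0,4]: t=0:+1/829440 t=1:−1/25920 t=2:+1/9216 t=3:−1/25920 t=4:+1/829440 = 7/207360
(3j)²=28/2431 [(4 6 6; 0 0 0)], sign=+1
Σ_t [4,4]: t=4:+1/3870720 = 1/3870720
(3j)²=135/6188 [(4 6 6; -2 6 -4)], sign=+1
⇒ 4πI² = 1215/3179
I = (+1)√(1215/3179/(4π)) = 0.17439657

Gaunt coefficient, +0.174397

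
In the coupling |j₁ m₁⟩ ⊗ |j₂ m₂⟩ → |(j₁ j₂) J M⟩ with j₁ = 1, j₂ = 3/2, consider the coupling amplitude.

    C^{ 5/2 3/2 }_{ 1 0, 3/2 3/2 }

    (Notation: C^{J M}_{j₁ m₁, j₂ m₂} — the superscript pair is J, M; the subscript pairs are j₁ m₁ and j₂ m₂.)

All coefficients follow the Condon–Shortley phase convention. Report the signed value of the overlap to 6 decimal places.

√[6·0!2!3!/6! · 1!1!3!0!4!1!] = √(72/5)
  +(−1)^0/∏(0,0,1,3,1,0)! = 1/6  (running 1/6)
⟨..|..⟩ = √(72/5)·(1/6) = +0.632456

+0.632456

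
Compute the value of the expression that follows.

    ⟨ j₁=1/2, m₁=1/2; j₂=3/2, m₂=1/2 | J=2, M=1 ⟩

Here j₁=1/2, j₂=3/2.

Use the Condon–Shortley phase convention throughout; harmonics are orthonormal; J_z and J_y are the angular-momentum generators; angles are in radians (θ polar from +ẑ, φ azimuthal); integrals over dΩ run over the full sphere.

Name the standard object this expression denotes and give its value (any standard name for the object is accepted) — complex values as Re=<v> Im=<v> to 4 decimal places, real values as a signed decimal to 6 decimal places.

Clebsch–Gordan coefficient, +√(3/4) ≈ +0.866025

This is a Clebsch–Gordan (vector-coupling) coefficient.
triangle: 0!×1!×3!/5! = 6/120
(j±m)!: 1!×0!×2!×1!×3!×1! = 12
prefactor² = (2J+1)×Δ×N² = 3
  k=0: +1/(0!×0!×0!×2!×1!×1!) = 1/2
Σ = 1/2  ⇒  CG² = 3×(1/2)² = 3/4
CG = +√(3/4) = +0.866025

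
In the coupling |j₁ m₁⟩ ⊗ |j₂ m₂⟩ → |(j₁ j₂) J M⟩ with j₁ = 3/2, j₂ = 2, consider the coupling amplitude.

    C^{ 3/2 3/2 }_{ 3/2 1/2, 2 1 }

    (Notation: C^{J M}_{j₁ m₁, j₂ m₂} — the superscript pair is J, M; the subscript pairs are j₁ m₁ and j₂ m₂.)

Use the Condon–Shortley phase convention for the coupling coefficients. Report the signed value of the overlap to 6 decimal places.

√[4·2!1!2!/6! · 2!1!3!1!3!0!] = √(8/5)
  +(−1)^1/∏(1,1,0,2,1,0)! = -1/2  (running -1/2)
⟨..|..⟩ = √(8/5)·(-1/2) = -0.632456

-0.632456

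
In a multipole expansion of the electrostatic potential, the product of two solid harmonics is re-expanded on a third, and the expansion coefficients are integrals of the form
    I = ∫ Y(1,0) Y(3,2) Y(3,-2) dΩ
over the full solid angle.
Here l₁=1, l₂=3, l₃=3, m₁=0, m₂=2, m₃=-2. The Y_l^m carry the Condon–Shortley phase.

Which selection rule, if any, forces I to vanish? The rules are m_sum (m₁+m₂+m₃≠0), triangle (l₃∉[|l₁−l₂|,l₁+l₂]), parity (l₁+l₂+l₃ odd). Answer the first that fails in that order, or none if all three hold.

parity

Σmᵢ = 0  ✓
l₃∈[|l₁−l₂|,l₁+l₂]=[2,4], have l₃=3  ✓
Σlᵢ = 7 ⇒ odd  ✗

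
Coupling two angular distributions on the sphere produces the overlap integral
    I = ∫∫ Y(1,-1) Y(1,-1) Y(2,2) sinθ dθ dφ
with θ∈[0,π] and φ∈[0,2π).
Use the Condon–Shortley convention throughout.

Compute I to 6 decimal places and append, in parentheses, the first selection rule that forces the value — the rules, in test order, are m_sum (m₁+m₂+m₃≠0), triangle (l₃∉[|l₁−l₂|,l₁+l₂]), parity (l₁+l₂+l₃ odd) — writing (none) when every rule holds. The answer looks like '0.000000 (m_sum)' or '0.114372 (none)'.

Checks pass: Σm=0; 4 even; l₃=2∈[0,2].
(2·1+1)(2·1+1)(2·2+1) = 45
Δ: 0! 2! 2! / 5! → 1/30
sum: t=0:+1/1 = 1/1
3j²(1 1 2; 0 0 0) = Δ·Π!·Σ² = 2/15  (sign +1)
sum: t=0:+1/4 = 1/4
3j²(1 1 2; -1 -1 2) = Δ·Π!·Σ² = 1/5  (sign +1)
combine: 4πI² = 45·2/15·1/5 = 6/5
take √, sign +1: I = 0.30901936
No selection rule forces the value: the integral is nonzero (none).

0.309019 (none)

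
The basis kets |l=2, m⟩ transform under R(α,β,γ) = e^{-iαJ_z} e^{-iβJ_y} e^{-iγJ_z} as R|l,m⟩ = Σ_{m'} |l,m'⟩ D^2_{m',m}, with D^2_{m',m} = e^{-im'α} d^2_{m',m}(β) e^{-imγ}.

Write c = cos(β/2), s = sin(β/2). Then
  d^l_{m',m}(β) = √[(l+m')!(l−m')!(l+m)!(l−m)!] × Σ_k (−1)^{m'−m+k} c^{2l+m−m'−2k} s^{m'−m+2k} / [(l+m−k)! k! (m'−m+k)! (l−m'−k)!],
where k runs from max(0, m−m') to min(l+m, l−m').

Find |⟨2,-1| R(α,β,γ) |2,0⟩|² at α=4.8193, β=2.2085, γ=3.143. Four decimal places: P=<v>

D^2_{-1,0}(4.8193,2.2085,3.1430) = e^{-i·-1·4.8193}·d^2_{-1,0}(2.2085)·e^{-i·0·3.1430}. Compute d first:
c=cos(2.208500/2)=0.449804, s=sin(2.208500/2)=0.893127; N=√[1·6·2·2]=4.898979
The bounds max(0,m−m')=1 and min(l+m,l−m')=2 give 2 terms
  k=1: (−1)^0·4.8990/(2)·0.4498^3·0.8931^1 = +0.199095
  k=2: (−1)^1·4.8990/(2)·0.4498^1·0.8931^3 = -0.784945
d^2_{-1,0}(2.2085) = +0.199095 -0.784945 = -0.585850
|D^2_{-1,0}|² = |d^2_{-1,0}(β)|² = (-0.585850)² = 0.343220 (the z-rotation phases have unit modulus)

P=0.3432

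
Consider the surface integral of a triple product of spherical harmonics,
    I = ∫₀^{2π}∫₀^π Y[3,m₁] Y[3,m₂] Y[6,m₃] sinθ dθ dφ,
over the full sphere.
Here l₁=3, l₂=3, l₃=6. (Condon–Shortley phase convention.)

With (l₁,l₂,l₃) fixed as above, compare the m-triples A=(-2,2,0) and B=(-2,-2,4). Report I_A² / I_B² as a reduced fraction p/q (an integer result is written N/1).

l's match ⇒ only the (l;m) 3-j factors differ between A and B.
A: triangle coeff Δ(3,3,6) = 1/12012; Σ_t [0,0]: t=0:+1/14400 = 1/14400; (3j)²=3/1001 [(3 3 6; -2 2 0)], sign=+1
B: triangle coeff Δ(3,3,6) = 1/12012; Σ_t [0,0]: t=0:+1/14400 = 1/14400; (3j)²=6/143 [(3 3 6; -2 -2 4)], sign=+1
I_A²/I_B² = (3/1001)/(6/143) = 1/14

1/14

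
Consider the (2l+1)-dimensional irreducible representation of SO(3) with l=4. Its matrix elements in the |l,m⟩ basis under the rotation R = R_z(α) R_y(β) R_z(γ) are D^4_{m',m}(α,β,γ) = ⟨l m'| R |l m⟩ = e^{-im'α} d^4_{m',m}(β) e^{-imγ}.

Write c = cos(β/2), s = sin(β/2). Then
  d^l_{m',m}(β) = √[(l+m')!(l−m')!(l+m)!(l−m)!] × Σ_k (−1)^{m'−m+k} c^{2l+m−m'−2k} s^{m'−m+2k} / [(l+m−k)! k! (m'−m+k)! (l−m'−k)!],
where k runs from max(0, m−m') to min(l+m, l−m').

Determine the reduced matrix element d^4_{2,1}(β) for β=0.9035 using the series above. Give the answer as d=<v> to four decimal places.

d=-0.0067

d^4_{2,1}(β=0.9035) via the finite sum:
c=cos(0.903500/2)=0.899685, s=sin(0.903500/2)=0.436541; N=√[720·2·120·6]=1018.233765
Admissible k: 0..2 (factorial args all ≥0)
  k=0: (−1)^1·1018.2338/(240)·0.8997^7·0.4365^1 = -0.883675
  k=1: (−1)^2·1018.2338/(48)·0.8997^5·0.4365^3 = +1.040235
  k=2: (−1)^3·1018.2338/(72)·0.8997^3·0.4365^5 = -0.163271
d^4_{2,1}(0.9035) = -0.883675 +1.040235 -0.163271 = -0.006711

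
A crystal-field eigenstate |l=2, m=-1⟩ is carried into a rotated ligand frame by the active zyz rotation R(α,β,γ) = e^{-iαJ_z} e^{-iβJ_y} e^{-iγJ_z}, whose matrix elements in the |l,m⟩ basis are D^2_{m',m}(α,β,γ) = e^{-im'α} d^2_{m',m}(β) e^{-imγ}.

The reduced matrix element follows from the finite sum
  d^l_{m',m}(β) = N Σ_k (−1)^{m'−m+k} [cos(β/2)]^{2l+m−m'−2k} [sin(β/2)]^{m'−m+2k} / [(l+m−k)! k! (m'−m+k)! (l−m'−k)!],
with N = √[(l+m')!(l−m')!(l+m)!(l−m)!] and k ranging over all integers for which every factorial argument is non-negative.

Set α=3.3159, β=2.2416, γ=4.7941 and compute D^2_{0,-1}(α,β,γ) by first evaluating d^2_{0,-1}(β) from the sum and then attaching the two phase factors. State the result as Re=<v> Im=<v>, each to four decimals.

Split into d^2_{0,-1}(β=2.2416) × two z-phases.
Half-angle: c=0.434962, s=0.900449. N=√(2·2·1·6)=4.898979
k: max(0,(-1)−(0))=0 … min(2+(-1),2−(0))=1
  k=0: (−1)^1·4.8990/(2)·0.4350^3·0.9004^1 = -0.181505
  k=1: (−1)^2·4.8990/(2)·0.4350^1·0.9004^3 = +0.777865
d^2_{0,-1}(2.2416) = -0.181505 +0.777865 = +0.596359
Attach z-rotation phases: D = e^{-i(0)(3.3159)}·(+0.596359)·e^{-i(-1)(4.7941)} = +0.048675-0.594370i

Re=0.0487 Im=-0.5944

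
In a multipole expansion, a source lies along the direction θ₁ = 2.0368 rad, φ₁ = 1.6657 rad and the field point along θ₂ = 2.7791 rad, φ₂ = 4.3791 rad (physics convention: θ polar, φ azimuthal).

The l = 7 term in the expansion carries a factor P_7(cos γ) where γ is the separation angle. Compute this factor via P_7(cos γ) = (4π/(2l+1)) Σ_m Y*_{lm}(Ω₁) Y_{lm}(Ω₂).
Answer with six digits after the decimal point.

Addition theorem: P_7(cos γ) = (4π/15) Σ_m Y*_{lm}(Ω₁) Y_{lm}(Ω₂), m = −7…7:
  m=-7: (0.140017, -0.178808) × (0.000255, 0.000243) = (0.000079, -0.000012)  (running Σ = (0.000079, -0.000012))
  m=-6: (0.359946, 0.230420) × (-0.001447, 0.003163) = (-0.001250, 0.000805)  (running Σ = (-0.001170, 0.000794))
  m=-5: (-0.154990, 0.301735) × (-0.021228, -0.002037) = (0.003905, -0.006090)  (running Σ = (0.002734, -0.005296))
  m=-4: (0.073245, 0.029222) × (-0.021366, -0.088210) = (0.001013, -0.007085)  (running Σ = (0.003747, -0.012381))
  m=-3: (-0.099618, 0.340387) × (0.226618, -0.145553) = (0.026969, 0.091638)  (running Σ = (0.030716, 0.079257))
  m=-2: (-0.075993, -0.014600) × (0.406696, 0.319948) = (-0.026235, -0.030251)  (running Σ = (0.004481, 0.049005))
  m=-1: (-0.030332, 0.318651) × (-0.158190, 0.456928) = (-0.140802, -0.064267)  (running Σ = (-0.136321, -0.015262))
  m=0: (-0.119014, -0.000000) × (0.167388, 0.000000) = (-0.019922, -0.000000)  (running Σ = (-0.156242, -0.015262))
  m=1: (0.030332, 0.318651) × (0.158190, 0.456928) = (-0.140802, 0.064267)  (running Σ = (-0.297044, 0.049005))
  m=2: (-0.075993, 0.014600) × (0.406696, -0.319948) = (-0.026235, 0.030251)  (running Σ = (-0.323279, 0.079257))
  m=3: (0.099618, 0.340387) × (-0.226618, -0.145553) = (0.026969, -0.091638)  (running Σ = (-0.296310, -0.012381))
  m=4: (0.073245, -0.029222) × (-0.021366, 0.088210) = (0.001013, 0.007085)  (running Σ = (-0.295298, -0.005296))
  m=5: (0.154990, 0.301735) × (0.021228, -0.002037) = (0.003905, 0.006090)  (running Σ = (-0.291393, 0.000794))
  m=6: (0.359946, -0.230420) × (-0.001447, -0.003163) = (-0.001250, -0.000805)  (running Σ = (-0.292643, -0.000012))
  m=7: (-0.140017, -0.178808) × (-0.000255, 0.000243) = (0.000079, 0.000012)  (running Σ = (-0.292563, -0.000000))
Accumulated sum (-0.292563, -0.000000); after 4π/(2l+1) scaling, (-0.245097, -0.000000) ⇒ P_7 = -0.245097

-0.245097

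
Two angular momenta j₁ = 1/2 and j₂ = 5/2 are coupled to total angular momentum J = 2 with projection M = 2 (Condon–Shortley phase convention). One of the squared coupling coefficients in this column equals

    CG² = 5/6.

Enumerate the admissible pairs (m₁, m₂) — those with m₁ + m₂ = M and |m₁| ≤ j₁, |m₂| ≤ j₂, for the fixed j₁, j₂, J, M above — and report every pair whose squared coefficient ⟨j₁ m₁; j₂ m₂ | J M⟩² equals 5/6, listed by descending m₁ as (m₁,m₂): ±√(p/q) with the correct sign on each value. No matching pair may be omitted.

(-1/2,5/2): −√(5/6)

Admissible pairs with m₁+m₂ = M = 2: (-1/2,5/2), (1/2,3/2)
  (m₁,m₂)=(1/2,3/2): CG² = 1/6, CG = +√(1/6)
  (m₁,m₂)=(-1/2,5/2): CG² = 5/6, CG = −√(5/6)   ← matches the target
Pairs with CG² = 5/6: (-1/2,5/2): −√(5/6)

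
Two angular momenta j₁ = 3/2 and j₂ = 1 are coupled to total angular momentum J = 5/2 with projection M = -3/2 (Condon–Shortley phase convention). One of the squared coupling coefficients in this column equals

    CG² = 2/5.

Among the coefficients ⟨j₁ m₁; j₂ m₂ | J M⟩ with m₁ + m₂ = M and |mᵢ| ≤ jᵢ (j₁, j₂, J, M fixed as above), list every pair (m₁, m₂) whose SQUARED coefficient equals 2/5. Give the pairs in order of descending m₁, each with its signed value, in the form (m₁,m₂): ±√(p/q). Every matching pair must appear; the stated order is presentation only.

Admissible pairs with m₁+m₂ = M = -3/2: (-3/2,0), (-1/2,-1)
  (m₁,m₂)=(-1/2,-1): CG² = 3/5, CG = +√(3/5)
  (m₁,m₂)=(-3/2,0): CG² = 2/5, CG = +√(2/5)   ← matches the target
Pairs with CG² = 2/5: (-3/2,0): +√(2/5)

(-3/2,0): +√(2/5)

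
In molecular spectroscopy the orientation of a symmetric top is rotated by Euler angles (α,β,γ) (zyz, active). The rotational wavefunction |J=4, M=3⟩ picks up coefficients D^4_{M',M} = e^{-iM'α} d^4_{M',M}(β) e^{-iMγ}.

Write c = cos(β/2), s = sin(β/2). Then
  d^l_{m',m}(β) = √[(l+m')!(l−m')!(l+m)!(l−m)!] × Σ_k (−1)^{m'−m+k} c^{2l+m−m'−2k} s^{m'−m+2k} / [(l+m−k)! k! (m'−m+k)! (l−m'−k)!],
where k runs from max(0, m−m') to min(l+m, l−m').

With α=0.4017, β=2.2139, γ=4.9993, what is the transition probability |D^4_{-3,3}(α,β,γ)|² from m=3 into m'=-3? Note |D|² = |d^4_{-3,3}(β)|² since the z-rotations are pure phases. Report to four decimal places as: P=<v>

P=0.0947

D^4_{-3,3}(0.4017,2.2139,4.9993) = e^{-i·-3·0.4017}·d^4_{-3,3}(2.2139)·e^{-i·3·4.9993}. Compute d first:
Half-angle: c=0.447391, s=0.894338. N=√(1·5040·5040·1)=5040.000000
The bounds max(0,m−m')=6 and min(l+m,l−m')=7 give 2 terms
  k=6: (−1)^0·5040.0000/(720)·0.4474^2·0.8943^6 = +0.716942
  k=7: (−1)^1·5040.0000/(5040)·0.4474^0·0.8943^8 = -0.409274
d^4_{-3,3}(2.2139) = +0.716942 -0.409274 = +0.307668
|D^4_{-3,3}|² = |d^4_{-3,3}(β)|² = (+0.307668)² = 0.094659 (the z-rotation phases have unit modulus)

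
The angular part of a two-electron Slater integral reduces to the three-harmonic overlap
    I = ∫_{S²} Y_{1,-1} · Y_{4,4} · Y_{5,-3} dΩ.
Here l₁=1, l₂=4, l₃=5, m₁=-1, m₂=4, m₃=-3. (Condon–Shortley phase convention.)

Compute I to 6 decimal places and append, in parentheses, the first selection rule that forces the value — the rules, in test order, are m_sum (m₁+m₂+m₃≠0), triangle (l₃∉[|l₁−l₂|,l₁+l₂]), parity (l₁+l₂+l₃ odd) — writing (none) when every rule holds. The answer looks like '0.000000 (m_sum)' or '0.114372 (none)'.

-0.049106 (none)

m-sum 0 ✓  L=10 even ✓  3≤5≤5 ✓
Π(2lᵢ+1) = 3×9×11 = 297
triangle coeff Δ(1,4,5) = 1/495
Σ_t [0,0]: t=0:+1/576 = 1/576
(3j)²=5/99 [(1 4 5; 0 0 0)], sign=-1
Σ_t [0,0]: t=0:+1/80640 = 1/80640
(3j)²=1/495 [(1 4 5; -1 4 -3)], sign=+1
⇒ 4πI² = 1/33
I = (-1)√(1/33/(4π)) = -0.04910640
No selection rule forces the value: the integral is nonzero (none).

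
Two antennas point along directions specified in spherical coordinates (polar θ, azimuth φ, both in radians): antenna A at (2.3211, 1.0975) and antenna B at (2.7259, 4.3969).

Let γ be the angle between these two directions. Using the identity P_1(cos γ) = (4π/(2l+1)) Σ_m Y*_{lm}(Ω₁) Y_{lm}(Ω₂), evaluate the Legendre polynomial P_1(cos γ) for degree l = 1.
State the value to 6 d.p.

0.332072

Expand P_1 via completeness: Σ_{m} conj(Y_{1,m}) at Ω₁ times Y_{1,m} at Ω₂ —
  m=-1: Y*=(0.115197, 0.224941)  Y=(-0.043290, 0.132633)  product (-0.034821, 0.005541)
  m=+0: Y*=(-0.333159, -0.000000)  Y=(-0.446992, 0.000000)  product (0.148919, 0.000000)
  m=+1: Y*=(-0.115197, 0.224941)  Y=(0.043290, 0.132633)  product (-0.034821, -0.005541)
Total Σ_m = (0.079276, 0.000000). Multiply by 4.188790: (0.332072, 0.000000). P_1(cos γ) = 0.332072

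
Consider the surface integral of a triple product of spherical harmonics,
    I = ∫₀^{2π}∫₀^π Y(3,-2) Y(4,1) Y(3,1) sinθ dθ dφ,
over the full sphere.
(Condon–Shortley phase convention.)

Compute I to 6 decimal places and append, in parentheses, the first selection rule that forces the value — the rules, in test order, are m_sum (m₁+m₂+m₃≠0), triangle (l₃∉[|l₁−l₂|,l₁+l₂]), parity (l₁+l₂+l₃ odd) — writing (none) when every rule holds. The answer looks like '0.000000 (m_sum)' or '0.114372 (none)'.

Checks pass: Σm=0; 10 even; l₃=3∈[1,7].
(2·3+1)(2·4+1)(2·3+1) = 441
Δ: 4! 2! 4! / 11! → 1/34650
sum: t=1:−1/72 t=2:+1/16 t=3:−1/72 = 5/144
3j²(3 4 3; 0 0 0) = Δ·Π!·Σ² = 2/77  (sign -1)
sum: t=3:−1/48 t=4:+1/144 = -1/72
3j²(3 4 3; -2 1 1) = Δ·Π!·Σ² = 16/693  (sign -1)
combine: 4πI² = 441·2/77·16/693 = 32/121
take √, sign +1: I = 0.14506992
No selection rule forces the value: the integral is nonzero (none).

0.145070 (none)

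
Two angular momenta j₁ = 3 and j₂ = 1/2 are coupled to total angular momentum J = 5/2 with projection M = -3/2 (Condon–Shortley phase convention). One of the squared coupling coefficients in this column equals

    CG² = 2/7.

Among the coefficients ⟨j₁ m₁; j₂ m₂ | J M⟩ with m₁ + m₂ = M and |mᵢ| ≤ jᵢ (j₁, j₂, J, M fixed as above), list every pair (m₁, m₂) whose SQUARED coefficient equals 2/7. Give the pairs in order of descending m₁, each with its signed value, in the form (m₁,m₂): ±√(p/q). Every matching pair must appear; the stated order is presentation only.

Admissible pairs with m₁+m₂ = M = -3/2: (-2,1/2), (-1,-1/2)
  (m₁,m₂)=(-1,-1/2): CG² = 2/7, CG = +√(2/7)   ← matches the target
  (m₁,m₂)=(-2,1/2): CG² = 5/7, CG = −√(5/7)
Pairs with CG² = 2/7: (-1,-1/2): +√(2/7)

(-1,-1/2): +√(2/7)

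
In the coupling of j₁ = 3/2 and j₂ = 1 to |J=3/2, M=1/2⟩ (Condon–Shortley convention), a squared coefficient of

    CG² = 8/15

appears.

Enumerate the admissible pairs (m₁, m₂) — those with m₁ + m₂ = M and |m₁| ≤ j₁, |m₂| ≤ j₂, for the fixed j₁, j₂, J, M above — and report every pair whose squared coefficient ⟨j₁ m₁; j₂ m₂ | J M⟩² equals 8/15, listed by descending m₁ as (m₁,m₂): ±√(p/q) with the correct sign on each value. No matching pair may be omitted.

Admissible pairs with m₁+m₂ = M = 1/2: (-1/2,1), (1/2,0), (3/2,-1)
  (m₁,m₂)=(3/2,-1): CG² = 2/5, CG = +√(2/5)
  (m₁,m₂)=(1/2,0): CG² = 1/15, CG = +√(1/15)
  (m₁,m₂)=(-1/2,1): CG² = 8/15, CG = −√(8/15)   ← matches the target
Pairs with CG² = 8/15: (-1/2,1): −√(8/15)

(-1/2,1): −√(8/15)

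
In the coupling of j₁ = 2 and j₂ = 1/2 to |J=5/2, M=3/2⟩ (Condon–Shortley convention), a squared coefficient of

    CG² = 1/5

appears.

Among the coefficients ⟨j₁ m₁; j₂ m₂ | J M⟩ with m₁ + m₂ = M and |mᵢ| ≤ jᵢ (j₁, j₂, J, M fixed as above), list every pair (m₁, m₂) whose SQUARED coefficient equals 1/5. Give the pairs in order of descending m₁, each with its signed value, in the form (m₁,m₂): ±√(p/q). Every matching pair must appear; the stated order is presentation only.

(2,-1/2): +√(1/5)

Admissible pairs with m₁+m₂ = M = 3/2: (1,1/2), (2,-1/2)
  (m₁,m₂)=(2,-1/2): CG² = 1/5, CG = +√(1/5)   ← matches the target
  (m₁,m₂)=(1,1/2): CG² = 4/5, CG = +√(4/5)
Pairs with CG² = 1/5: (2,-1/2): +√(1/5)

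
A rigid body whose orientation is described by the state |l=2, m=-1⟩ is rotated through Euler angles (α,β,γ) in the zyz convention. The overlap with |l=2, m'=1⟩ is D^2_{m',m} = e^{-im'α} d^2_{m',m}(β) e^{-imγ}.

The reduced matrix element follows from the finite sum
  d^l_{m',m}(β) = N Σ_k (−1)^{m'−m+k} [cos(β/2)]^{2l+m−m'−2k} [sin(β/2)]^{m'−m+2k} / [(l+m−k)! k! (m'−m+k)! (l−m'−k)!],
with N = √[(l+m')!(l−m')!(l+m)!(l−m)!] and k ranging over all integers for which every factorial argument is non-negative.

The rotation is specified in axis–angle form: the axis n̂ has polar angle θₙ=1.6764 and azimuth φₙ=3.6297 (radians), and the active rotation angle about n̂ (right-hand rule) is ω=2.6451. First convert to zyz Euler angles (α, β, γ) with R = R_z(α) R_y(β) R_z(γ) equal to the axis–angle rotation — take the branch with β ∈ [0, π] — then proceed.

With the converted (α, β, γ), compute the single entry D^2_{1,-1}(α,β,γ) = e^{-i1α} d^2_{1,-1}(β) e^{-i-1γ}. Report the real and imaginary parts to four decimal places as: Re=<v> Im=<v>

Axis–angle → zyz. n̂ = (sinθₙcosφₙ, sinθₙsinφₙ, cosθₙ) = (-0.878302, -0.466343, -0.105407), ω = 2.6451.
R = I cosω + sinω [n̂]ₓ + (1−cosω) n̂n̂ᵀ gives
  R = [+0.570427, +0.819935, -0.048159; +0.719514, -0.470566, +0.510751; +0.396121, -0.325997, -0.858379]
β = atan2(√(R₁₃²+R₂₃²), R₃₃) = 2.602897; α = atan2(R₂₃, R₁₃) mod 2π = 1.664809; γ = atan2(R₃₂, −R₃₁) mod 2π = 3.830186
D^2_{1,-1}(1.6648,2.6029,3.8302) = e^{-i·1·1.6648}·d^2_{1,-1}(2.6029)·e^{-i·-1·3.8302}. Compute d first:
c=cos(2.602897/2)=0.266103, s=sin(2.602897/2)=0.963945; N=√[6·1·1·6]=6.000000
k∈{0,1} keeps every argument non-negative
  k=0: (−1)^2·6.0000/(2)·0.2661^2·0.9639^2 = +0.197389
  k=1: (−1)^3·6.0000/(6)·0.2661^0·0.9639^4 = -0.863393
d^2_{1,-1}(2.6029) = +0.197389 -0.863393 = -0.666003
D = (-0.093874-0.995584i)·(-0.666003)·(-0.772140-0.635452i) = +0.373070-0.551706i

Re=0.3731 Im=-0.5517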